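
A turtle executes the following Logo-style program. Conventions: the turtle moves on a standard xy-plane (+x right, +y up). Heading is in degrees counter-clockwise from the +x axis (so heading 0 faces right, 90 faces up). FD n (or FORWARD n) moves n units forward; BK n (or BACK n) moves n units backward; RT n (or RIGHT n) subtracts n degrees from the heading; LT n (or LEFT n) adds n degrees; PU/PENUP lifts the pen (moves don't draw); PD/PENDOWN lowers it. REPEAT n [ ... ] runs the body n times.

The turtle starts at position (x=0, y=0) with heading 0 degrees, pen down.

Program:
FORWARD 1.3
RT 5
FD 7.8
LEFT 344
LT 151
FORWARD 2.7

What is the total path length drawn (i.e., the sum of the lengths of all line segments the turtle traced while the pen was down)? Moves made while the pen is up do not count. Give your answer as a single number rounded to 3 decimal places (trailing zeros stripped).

Executing turtle program step by step:
Start: pos=(0,0), heading=0, pen down
FD 1.3: (0,0) -> (1.3,0) [heading=0, draw]
RT 5: heading 0 -> 355
FD 7.8: (1.3,0) -> (9.07,-0.68) [heading=355, draw]
LT 344: heading 355 -> 339
LT 151: heading 339 -> 130
FD 2.7: (9.07,-0.68) -> (7.335,1.389) [heading=130, draw]
Final: pos=(7.335,1.389), heading=130, 3 segment(s) drawn

Segment lengths:
  seg 1: (0,0) -> (1.3,0), length = 1.3
  seg 2: (1.3,0) -> (9.07,-0.68), length = 7.8
  seg 3: (9.07,-0.68) -> (7.335,1.389), length = 2.7
Total = 11.8

Answer: 11.8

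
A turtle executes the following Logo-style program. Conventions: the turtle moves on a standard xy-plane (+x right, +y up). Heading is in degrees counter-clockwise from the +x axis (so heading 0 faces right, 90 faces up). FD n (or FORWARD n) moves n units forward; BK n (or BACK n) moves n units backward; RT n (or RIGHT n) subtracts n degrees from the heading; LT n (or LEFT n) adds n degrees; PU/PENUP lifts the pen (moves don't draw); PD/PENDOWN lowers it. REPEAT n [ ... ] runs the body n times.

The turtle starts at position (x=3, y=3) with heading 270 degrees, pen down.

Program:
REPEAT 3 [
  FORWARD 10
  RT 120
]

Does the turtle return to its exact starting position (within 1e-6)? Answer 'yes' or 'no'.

Executing turtle program step by step:
Start: pos=(3,3), heading=270, pen down
REPEAT 3 [
  -- iteration 1/3 --
  FD 10: (3,3) -> (3,-7) [heading=270, draw]
  RT 120: heading 270 -> 150
  -- iteration 2/3 --
  FD 10: (3,-7) -> (-5.66,-2) [heading=150, draw]
  RT 120: heading 150 -> 30
  -- iteration 3/3 --
  FD 10: (-5.66,-2) -> (3,3) [heading=30, draw]
  RT 120: heading 30 -> 270
]
Final: pos=(3,3), heading=270, 3 segment(s) drawn

Start position: (3, 3)
Final position: (3, 3)
Distance = 0; < 1e-6 -> CLOSED

Answer: yes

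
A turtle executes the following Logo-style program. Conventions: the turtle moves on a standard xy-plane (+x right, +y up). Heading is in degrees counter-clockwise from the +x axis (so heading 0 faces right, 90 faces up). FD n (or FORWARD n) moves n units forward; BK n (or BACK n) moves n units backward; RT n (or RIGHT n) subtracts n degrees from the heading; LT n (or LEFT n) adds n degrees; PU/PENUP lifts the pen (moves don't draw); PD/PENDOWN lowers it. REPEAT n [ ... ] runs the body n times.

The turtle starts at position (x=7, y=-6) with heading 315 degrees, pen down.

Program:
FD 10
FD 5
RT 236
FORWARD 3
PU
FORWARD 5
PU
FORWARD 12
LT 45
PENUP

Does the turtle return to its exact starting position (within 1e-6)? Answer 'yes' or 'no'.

Answer: no

Derivation:
Executing turtle program step by step:
Start: pos=(7,-6), heading=315, pen down
FD 10: (7,-6) -> (14.071,-13.071) [heading=315, draw]
FD 5: (14.071,-13.071) -> (17.607,-16.607) [heading=315, draw]
RT 236: heading 315 -> 79
FD 3: (17.607,-16.607) -> (18.179,-13.662) [heading=79, draw]
PU: pen up
FD 5: (18.179,-13.662) -> (19.133,-8.754) [heading=79, move]
PU: pen up
FD 12: (19.133,-8.754) -> (21.423,3.026) [heading=79, move]
LT 45: heading 79 -> 124
PU: pen up
Final: pos=(21.423,3.026), heading=124, 3 segment(s) drawn

Start position: (7, -6)
Final position: (21.423, 3.026)
Distance = 17.014; >= 1e-6 -> NOT closed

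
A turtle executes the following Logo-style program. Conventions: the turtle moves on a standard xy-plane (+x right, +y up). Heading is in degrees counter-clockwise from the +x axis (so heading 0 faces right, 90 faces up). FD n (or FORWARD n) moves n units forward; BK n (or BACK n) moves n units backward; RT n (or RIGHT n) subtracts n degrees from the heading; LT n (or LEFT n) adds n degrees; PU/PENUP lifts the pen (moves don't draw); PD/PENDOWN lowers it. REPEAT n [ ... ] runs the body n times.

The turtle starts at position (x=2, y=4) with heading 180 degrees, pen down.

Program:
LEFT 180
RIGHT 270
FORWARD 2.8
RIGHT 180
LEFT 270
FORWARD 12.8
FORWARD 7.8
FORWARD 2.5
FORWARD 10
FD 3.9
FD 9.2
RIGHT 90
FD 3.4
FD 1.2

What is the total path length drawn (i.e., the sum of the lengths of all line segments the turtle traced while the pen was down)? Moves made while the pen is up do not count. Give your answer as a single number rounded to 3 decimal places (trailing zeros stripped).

Executing turtle program step by step:
Start: pos=(2,4), heading=180, pen down
LT 180: heading 180 -> 0
RT 270: heading 0 -> 90
FD 2.8: (2,4) -> (2,6.8) [heading=90, draw]
RT 180: heading 90 -> 270
LT 270: heading 270 -> 180
FD 12.8: (2,6.8) -> (-10.8,6.8) [heading=180, draw]
FD 7.8: (-10.8,6.8) -> (-18.6,6.8) [heading=180, draw]
FD 2.5: (-18.6,6.8) -> (-21.1,6.8) [heading=180, draw]
FD 10: (-21.1,6.8) -> (-31.1,6.8) [heading=180, draw]
FD 3.9: (-31.1,6.8) -> (-35,6.8) [heading=180, draw]
FD 9.2: (-35,6.8) -> (-44.2,6.8) [heading=180, draw]
RT 90: heading 180 -> 90
FD 3.4: (-44.2,6.8) -> (-44.2,10.2) [heading=90, draw]
FD 1.2: (-44.2,10.2) -> (-44.2,11.4) [heading=90, draw]
Final: pos=(-44.2,11.4), heading=90, 9 segment(s) drawn

Segment lengths:
  seg 1: (2,4) -> (2,6.8), length = 2.8
  seg 2: (2,6.8) -> (-10.8,6.8), length = 12.8
  seg 3: (-10.8,6.8) -> (-18.6,6.8), length = 7.8
  seg 4: (-18.6,6.8) -> (-21.1,6.8), length = 2.5
  seg 5: (-21.1,6.8) -> (-31.1,6.8), length = 10
  seg 6: (-31.1,6.8) -> (-35,6.8), length = 3.9
  seg 7: (-35,6.8) -> (-44.2,6.8), length = 9.2
  seg 8: (-44.2,6.8) -> (-44.2,10.2), length = 3.4
  seg 9: (-44.2,10.2) -> (-44.2,11.4), length = 1.2
Total = 53.6

Answer: 53.6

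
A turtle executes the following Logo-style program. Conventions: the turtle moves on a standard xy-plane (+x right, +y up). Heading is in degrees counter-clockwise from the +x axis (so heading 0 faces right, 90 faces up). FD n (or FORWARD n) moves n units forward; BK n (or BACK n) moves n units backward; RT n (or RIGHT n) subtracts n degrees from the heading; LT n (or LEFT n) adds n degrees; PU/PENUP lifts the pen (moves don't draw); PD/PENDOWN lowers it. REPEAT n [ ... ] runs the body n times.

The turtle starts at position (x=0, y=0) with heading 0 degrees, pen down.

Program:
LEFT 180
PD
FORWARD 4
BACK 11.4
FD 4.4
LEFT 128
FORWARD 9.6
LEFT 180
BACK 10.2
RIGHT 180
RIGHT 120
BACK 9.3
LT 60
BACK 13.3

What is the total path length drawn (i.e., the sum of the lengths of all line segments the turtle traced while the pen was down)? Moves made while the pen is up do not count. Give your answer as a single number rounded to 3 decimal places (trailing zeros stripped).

Answer: 62.2

Derivation:
Executing turtle program step by step:
Start: pos=(0,0), heading=0, pen down
LT 180: heading 0 -> 180
PD: pen down
FD 4: (0,0) -> (-4,0) [heading=180, draw]
BK 11.4: (-4,0) -> (7.4,0) [heading=180, draw]
FD 4.4: (7.4,0) -> (3,0) [heading=180, draw]
LT 128: heading 180 -> 308
FD 9.6: (3,0) -> (8.91,-7.565) [heading=308, draw]
LT 180: heading 308 -> 128
BK 10.2: (8.91,-7.565) -> (15.19,-15.603) [heading=128, draw]
RT 180: heading 128 -> 308
RT 120: heading 308 -> 188
BK 9.3: (15.19,-15.603) -> (24.4,-14.308) [heading=188, draw]
LT 60: heading 188 -> 248
BK 13.3: (24.4,-14.308) -> (29.382,-1.977) [heading=248, draw]
Final: pos=(29.382,-1.977), heading=248, 7 segment(s) drawn

Segment lengths:
  seg 1: (0,0) -> (-4,0), length = 4
  seg 2: (-4,0) -> (7.4,0), length = 11.4
  seg 3: (7.4,0) -> (3,0), length = 4.4
  seg 4: (3,0) -> (8.91,-7.565), length = 9.6
  seg 5: (8.91,-7.565) -> (15.19,-15.603), length = 10.2
  seg 6: (15.19,-15.603) -> (24.4,-14.308), length = 9.3
  seg 7: (24.4,-14.308) -> (29.382,-1.977), length = 13.3
Total = 62.2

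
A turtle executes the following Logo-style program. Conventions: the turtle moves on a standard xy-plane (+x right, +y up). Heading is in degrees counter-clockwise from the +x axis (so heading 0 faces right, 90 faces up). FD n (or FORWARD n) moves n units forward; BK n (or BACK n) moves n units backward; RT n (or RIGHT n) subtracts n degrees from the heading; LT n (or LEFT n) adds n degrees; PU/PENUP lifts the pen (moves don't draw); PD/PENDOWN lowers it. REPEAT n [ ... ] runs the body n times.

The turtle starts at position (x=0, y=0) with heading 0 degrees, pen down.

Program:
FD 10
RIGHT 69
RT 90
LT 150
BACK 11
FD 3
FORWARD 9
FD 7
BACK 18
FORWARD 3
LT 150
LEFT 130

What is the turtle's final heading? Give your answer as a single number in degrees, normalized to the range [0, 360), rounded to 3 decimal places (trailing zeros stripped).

Answer: 271

Derivation:
Executing turtle program step by step:
Start: pos=(0,0), heading=0, pen down
FD 10: (0,0) -> (10,0) [heading=0, draw]
RT 69: heading 0 -> 291
RT 90: heading 291 -> 201
LT 150: heading 201 -> 351
BK 11: (10,0) -> (-0.865,1.721) [heading=351, draw]
FD 3: (-0.865,1.721) -> (2.098,1.251) [heading=351, draw]
FD 9: (2.098,1.251) -> (10.988,-0.156) [heading=351, draw]
FD 7: (10.988,-0.156) -> (17.902,-1.251) [heading=351, draw]
BK 18: (17.902,-1.251) -> (0.123,1.564) [heading=351, draw]
FD 3: (0.123,1.564) -> (3.086,1.095) [heading=351, draw]
LT 150: heading 351 -> 141
LT 130: heading 141 -> 271
Final: pos=(3.086,1.095), heading=271, 7 segment(s) drawn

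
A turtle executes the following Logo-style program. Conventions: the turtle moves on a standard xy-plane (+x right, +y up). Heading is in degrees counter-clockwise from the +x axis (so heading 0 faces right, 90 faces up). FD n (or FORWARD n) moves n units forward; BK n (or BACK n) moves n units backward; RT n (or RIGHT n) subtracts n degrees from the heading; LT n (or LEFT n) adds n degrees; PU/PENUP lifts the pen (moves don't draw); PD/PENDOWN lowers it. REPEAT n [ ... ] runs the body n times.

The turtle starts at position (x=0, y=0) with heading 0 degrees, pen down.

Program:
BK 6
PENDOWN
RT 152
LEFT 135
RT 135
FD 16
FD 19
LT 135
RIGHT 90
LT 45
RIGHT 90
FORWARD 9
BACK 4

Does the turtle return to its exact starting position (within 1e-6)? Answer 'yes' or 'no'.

Answer: no

Derivation:
Executing turtle program step by step:
Start: pos=(0,0), heading=0, pen down
BK 6: (0,0) -> (-6,0) [heading=0, draw]
PD: pen down
RT 152: heading 0 -> 208
LT 135: heading 208 -> 343
RT 135: heading 343 -> 208
FD 16: (-6,0) -> (-20.127,-7.512) [heading=208, draw]
FD 19: (-20.127,-7.512) -> (-36.903,-16.432) [heading=208, draw]
LT 135: heading 208 -> 343
RT 90: heading 343 -> 253
LT 45: heading 253 -> 298
RT 90: heading 298 -> 208
FD 9: (-36.903,-16.432) -> (-44.85,-20.657) [heading=208, draw]
BK 4: (-44.85,-20.657) -> (-41.318,-18.779) [heading=208, draw]
Final: pos=(-41.318,-18.779), heading=208, 5 segment(s) drawn

Start position: (0, 0)
Final position: (-41.318, -18.779)
Distance = 45.385; >= 1e-6 -> NOT closed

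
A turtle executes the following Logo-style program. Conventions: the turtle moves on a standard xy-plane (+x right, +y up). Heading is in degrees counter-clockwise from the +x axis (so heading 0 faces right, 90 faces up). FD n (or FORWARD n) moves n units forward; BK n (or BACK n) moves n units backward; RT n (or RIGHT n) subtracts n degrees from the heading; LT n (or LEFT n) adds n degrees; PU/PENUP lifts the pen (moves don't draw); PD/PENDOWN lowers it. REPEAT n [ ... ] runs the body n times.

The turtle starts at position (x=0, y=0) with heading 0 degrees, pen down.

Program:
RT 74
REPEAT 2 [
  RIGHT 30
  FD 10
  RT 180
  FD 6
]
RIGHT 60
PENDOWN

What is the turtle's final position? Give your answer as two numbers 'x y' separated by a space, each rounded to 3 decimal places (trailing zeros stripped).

Answer: 1.811 -1.004

Derivation:
Executing turtle program step by step:
Start: pos=(0,0), heading=0, pen down
RT 74: heading 0 -> 286
REPEAT 2 [
  -- iteration 1/2 --
  RT 30: heading 286 -> 256
  FD 10: (0,0) -> (-2.419,-9.703) [heading=256, draw]
  RT 180: heading 256 -> 76
  FD 6: (-2.419,-9.703) -> (-0.968,-3.881) [heading=76, draw]
  -- iteration 2/2 --
  RT 30: heading 76 -> 46
  FD 10: (-0.968,-3.881) -> (5.979,3.312) [heading=46, draw]
  RT 180: heading 46 -> 226
  FD 6: (5.979,3.312) -> (1.811,-1.004) [heading=226, draw]
]
RT 60: heading 226 -> 166
PD: pen down
Final: pos=(1.811,-1.004), heading=166, 4 segment(s) drawn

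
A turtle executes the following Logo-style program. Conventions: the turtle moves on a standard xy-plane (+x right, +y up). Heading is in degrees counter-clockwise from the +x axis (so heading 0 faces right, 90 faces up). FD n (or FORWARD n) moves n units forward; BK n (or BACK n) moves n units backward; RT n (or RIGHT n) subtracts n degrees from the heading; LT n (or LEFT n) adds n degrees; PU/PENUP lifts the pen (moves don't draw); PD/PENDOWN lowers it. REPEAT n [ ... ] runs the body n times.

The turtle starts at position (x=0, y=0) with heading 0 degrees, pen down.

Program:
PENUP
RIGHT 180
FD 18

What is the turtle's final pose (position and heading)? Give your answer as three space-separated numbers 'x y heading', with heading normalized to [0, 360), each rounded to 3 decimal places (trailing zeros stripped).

Executing turtle program step by step:
Start: pos=(0,0), heading=0, pen down
PU: pen up
RT 180: heading 0 -> 180
FD 18: (0,0) -> (-18,0) [heading=180, move]
Final: pos=(-18,0), heading=180, 0 segment(s) drawn

Answer: -18 0 180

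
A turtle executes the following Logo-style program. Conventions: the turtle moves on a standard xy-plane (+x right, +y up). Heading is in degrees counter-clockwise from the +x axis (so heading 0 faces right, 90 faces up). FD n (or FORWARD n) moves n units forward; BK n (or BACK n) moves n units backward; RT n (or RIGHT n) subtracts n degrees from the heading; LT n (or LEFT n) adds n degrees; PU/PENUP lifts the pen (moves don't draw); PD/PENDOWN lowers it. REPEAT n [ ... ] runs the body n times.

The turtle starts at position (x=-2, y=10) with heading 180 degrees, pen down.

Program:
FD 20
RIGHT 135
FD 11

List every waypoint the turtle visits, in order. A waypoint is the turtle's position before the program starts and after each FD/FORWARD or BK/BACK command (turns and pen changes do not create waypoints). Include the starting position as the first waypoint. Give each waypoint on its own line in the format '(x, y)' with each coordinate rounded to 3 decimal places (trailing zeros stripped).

Executing turtle program step by step:
Start: pos=(-2,10), heading=180, pen down
FD 20: (-2,10) -> (-22,10) [heading=180, draw]
RT 135: heading 180 -> 45
FD 11: (-22,10) -> (-14.222,17.778) [heading=45, draw]
Final: pos=(-14.222,17.778), heading=45, 2 segment(s) drawn
Waypoints (3 total):
(-2, 10)
(-22, 10)
(-14.222, 17.778)

Answer: (-2, 10)
(-22, 10)
(-14.222, 17.778)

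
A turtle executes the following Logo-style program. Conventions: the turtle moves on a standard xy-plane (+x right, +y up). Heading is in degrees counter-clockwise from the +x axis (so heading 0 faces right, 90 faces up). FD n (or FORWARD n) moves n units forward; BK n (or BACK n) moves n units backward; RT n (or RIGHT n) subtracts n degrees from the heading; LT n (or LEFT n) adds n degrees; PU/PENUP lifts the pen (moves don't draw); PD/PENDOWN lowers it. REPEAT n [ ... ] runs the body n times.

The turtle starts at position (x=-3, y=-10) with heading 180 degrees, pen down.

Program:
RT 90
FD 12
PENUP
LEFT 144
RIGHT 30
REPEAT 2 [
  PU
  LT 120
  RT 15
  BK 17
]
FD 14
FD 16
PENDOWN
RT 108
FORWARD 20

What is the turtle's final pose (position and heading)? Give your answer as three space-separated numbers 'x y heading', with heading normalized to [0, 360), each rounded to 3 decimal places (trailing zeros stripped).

Answer: 5.698 9.548 306

Derivation:
Executing turtle program step by step:
Start: pos=(-3,-10), heading=180, pen down
RT 90: heading 180 -> 90
FD 12: (-3,-10) -> (-3,2) [heading=90, draw]
PU: pen up
LT 144: heading 90 -> 234
RT 30: heading 234 -> 204
REPEAT 2 [
  -- iteration 1/2 --
  PU: pen up
  LT 120: heading 204 -> 324
  RT 15: heading 324 -> 309
  BK 17: (-3,2) -> (-13.698,15.211) [heading=309, move]
  -- iteration 2/2 --
  PU: pen up
  LT 120: heading 309 -> 69
  RT 15: heading 69 -> 54
  BK 17: (-13.698,15.211) -> (-23.691,1.458) [heading=54, move]
]
FD 14: (-23.691,1.458) -> (-15.462,12.784) [heading=54, move]
FD 16: (-15.462,12.784) -> (-6.057,25.729) [heading=54, move]
PD: pen down
RT 108: heading 54 -> 306
FD 20: (-6.057,25.729) -> (5.698,9.548) [heading=306, draw]
Final: pos=(5.698,9.548), heading=306, 2 segment(s) drawn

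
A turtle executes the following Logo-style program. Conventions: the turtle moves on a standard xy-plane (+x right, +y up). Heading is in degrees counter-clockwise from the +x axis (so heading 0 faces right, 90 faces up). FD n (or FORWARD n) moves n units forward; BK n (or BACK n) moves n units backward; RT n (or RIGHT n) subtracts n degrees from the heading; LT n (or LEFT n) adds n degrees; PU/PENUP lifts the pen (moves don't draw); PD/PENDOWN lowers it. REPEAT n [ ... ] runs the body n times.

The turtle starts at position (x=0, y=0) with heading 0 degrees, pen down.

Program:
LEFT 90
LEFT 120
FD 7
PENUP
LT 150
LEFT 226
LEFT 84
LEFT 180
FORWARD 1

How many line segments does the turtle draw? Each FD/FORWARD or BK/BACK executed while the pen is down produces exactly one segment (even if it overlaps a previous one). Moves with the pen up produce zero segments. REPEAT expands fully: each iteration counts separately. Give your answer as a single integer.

Executing turtle program step by step:
Start: pos=(0,0), heading=0, pen down
LT 90: heading 0 -> 90
LT 120: heading 90 -> 210
FD 7: (0,0) -> (-6.062,-3.5) [heading=210, draw]
PU: pen up
LT 150: heading 210 -> 0
LT 226: heading 0 -> 226
LT 84: heading 226 -> 310
LT 180: heading 310 -> 130
FD 1: (-6.062,-3.5) -> (-6.705,-2.734) [heading=130, move]
Final: pos=(-6.705,-2.734), heading=130, 1 segment(s) drawn
Segments drawn: 1

Answer: 1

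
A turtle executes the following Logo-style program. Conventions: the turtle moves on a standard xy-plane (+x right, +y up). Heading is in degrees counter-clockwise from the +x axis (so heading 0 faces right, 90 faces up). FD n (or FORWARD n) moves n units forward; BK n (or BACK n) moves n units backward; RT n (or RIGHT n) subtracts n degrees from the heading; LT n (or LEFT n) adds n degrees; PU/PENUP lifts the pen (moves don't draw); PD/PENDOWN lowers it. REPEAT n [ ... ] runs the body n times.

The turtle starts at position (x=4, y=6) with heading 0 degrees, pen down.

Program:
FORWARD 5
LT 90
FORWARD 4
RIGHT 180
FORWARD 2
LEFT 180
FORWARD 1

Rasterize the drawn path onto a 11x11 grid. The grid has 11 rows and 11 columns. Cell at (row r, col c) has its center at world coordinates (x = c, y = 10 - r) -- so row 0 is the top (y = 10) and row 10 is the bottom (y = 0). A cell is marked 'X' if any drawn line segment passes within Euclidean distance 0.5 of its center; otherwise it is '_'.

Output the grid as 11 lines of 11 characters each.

Segment 0: (4,6) -> (9,6)
Segment 1: (9,6) -> (9,10)
Segment 2: (9,10) -> (9,8)
Segment 3: (9,8) -> (9,9)

Answer: _________X_
_________X_
_________X_
_________X_
____XXXXXX_
___________
___________
___________
___________
___________
___________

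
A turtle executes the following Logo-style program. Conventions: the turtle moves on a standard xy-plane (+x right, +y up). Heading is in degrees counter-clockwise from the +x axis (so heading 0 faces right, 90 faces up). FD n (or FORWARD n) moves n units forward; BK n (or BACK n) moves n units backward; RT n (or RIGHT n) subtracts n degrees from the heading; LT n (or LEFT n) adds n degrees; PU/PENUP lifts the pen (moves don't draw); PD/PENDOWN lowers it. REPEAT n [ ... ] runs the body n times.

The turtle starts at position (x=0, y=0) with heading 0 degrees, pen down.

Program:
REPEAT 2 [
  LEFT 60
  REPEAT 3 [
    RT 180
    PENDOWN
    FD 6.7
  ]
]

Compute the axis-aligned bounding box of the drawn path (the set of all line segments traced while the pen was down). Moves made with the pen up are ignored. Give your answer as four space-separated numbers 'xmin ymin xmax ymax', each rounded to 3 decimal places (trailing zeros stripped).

Answer: -6.7 -5.802 0 0

Derivation:
Executing turtle program step by step:
Start: pos=(0,0), heading=0, pen down
REPEAT 2 [
  -- iteration 1/2 --
  LT 60: heading 0 -> 60
  REPEAT 3 [
    -- iteration 1/3 --
    RT 180: heading 60 -> 240
    PD: pen down
    FD 6.7: (0,0) -> (-3.35,-5.802) [heading=240, draw]
    -- iteration 2/3 --
    RT 180: heading 240 -> 60
    PD: pen down
    FD 6.7: (-3.35,-5.802) -> (0,0) [heading=60, draw]
    -- iteration 3/3 --
    RT 180: heading 60 -> 240
    PD: pen down
    FD 6.7: (0,0) -> (-3.35,-5.802) [heading=240, draw]
  ]
  -- iteration 2/2 --
  LT 60: heading 240 -> 300
  REPEAT 3 [
    -- iteration 1/3 --
    RT 180: heading 300 -> 120
    PD: pen down
    FD 6.7: (-3.35,-5.802) -> (-6.7,0) [heading=120, draw]
    -- iteration 2/3 --
    RT 180: heading 120 -> 300
    PD: pen down
    FD 6.7: (-6.7,0) -> (-3.35,-5.802) [heading=300, draw]
    -- iteration 3/3 --
    RT 180: heading 300 -> 120
    PD: pen down
    FD 6.7: (-3.35,-5.802) -> (-6.7,0) [heading=120, draw]
  ]
]
Final: pos=(-6.7,0), heading=120, 6 segment(s) drawn

Segment endpoints: x in {-6.7, -6.7, -3.35, -3.35, -3.35, 0, 0}, y in {-5.802, -5.802, 0, 0, 0, 0}
xmin=-6.7, ymin=-5.802, xmax=0, ymax=0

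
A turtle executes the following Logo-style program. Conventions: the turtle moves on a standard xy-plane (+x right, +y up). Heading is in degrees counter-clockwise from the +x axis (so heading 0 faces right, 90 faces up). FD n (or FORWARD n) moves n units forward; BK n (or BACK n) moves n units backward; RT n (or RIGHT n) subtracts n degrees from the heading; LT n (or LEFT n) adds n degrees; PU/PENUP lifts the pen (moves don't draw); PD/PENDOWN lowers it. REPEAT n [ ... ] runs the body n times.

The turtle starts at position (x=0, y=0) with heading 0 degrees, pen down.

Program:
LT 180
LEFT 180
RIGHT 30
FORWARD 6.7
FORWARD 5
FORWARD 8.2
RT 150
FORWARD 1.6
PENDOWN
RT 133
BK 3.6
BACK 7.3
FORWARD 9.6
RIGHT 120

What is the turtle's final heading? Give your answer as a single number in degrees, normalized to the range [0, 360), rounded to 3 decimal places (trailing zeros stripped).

Answer: 287

Derivation:
Executing turtle program step by step:
Start: pos=(0,0), heading=0, pen down
LT 180: heading 0 -> 180
LT 180: heading 180 -> 0
RT 30: heading 0 -> 330
FD 6.7: (0,0) -> (5.802,-3.35) [heading=330, draw]
FD 5: (5.802,-3.35) -> (10.132,-5.85) [heading=330, draw]
FD 8.2: (10.132,-5.85) -> (17.234,-9.95) [heading=330, draw]
RT 150: heading 330 -> 180
FD 1.6: (17.234,-9.95) -> (15.634,-9.95) [heading=180, draw]
PD: pen down
RT 133: heading 180 -> 47
BK 3.6: (15.634,-9.95) -> (13.179,-12.583) [heading=47, draw]
BK 7.3: (13.179,-12.583) -> (8.2,-17.922) [heading=47, draw]
FD 9.6: (8.2,-17.922) -> (14.747,-10.901) [heading=47, draw]
RT 120: heading 47 -> 287
Final: pos=(14.747,-10.901), heading=287, 7 segment(s) drawn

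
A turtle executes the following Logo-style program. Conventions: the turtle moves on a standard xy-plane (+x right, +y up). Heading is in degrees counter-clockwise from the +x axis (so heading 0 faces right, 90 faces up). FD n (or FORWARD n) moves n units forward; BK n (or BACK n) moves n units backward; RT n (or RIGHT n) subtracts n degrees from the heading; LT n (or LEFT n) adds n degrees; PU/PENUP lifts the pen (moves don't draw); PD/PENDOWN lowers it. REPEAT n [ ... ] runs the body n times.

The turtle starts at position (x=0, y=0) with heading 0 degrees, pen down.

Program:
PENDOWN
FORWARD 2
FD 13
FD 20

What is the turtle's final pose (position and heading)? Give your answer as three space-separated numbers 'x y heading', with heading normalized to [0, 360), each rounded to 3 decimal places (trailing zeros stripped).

Answer: 35 0 0

Derivation:
Executing turtle program step by step:
Start: pos=(0,0), heading=0, pen down
PD: pen down
FD 2: (0,0) -> (2,0) [heading=0, draw]
FD 13: (2,0) -> (15,0) [heading=0, draw]
FD 20: (15,0) -> (35,0) [heading=0, draw]
Final: pos=(35,0), heading=0, 3 segment(s) drawn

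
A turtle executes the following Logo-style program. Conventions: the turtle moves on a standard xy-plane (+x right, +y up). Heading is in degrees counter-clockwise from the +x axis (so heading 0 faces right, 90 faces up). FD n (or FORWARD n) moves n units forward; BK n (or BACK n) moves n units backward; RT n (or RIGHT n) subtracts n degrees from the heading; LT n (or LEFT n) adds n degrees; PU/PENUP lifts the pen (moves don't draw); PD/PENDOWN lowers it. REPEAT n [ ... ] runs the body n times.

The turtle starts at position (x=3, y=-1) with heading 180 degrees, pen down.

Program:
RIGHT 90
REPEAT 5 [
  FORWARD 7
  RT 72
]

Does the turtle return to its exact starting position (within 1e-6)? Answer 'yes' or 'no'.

Answer: yes

Derivation:
Executing turtle program step by step:
Start: pos=(3,-1), heading=180, pen down
RT 90: heading 180 -> 90
REPEAT 5 [
  -- iteration 1/5 --
  FD 7: (3,-1) -> (3,6) [heading=90, draw]
  RT 72: heading 90 -> 18
  -- iteration 2/5 --
  FD 7: (3,6) -> (9.657,8.163) [heading=18, draw]
  RT 72: heading 18 -> 306
  -- iteration 3/5 --
  FD 7: (9.657,8.163) -> (13.772,2.5) [heading=306, draw]
  RT 72: heading 306 -> 234
  -- iteration 4/5 --
  FD 7: (13.772,2.5) -> (9.657,-3.163) [heading=234, draw]
  RT 72: heading 234 -> 162
  -- iteration 5/5 --
  FD 7: (9.657,-3.163) -> (3,-1) [heading=162, draw]
  RT 72: heading 162 -> 90
]
Final: pos=(3,-1), heading=90, 5 segment(s) drawn

Start position: (3, -1)
Final position: (3, -1)
Distance = 0; < 1e-6 -> CLOSED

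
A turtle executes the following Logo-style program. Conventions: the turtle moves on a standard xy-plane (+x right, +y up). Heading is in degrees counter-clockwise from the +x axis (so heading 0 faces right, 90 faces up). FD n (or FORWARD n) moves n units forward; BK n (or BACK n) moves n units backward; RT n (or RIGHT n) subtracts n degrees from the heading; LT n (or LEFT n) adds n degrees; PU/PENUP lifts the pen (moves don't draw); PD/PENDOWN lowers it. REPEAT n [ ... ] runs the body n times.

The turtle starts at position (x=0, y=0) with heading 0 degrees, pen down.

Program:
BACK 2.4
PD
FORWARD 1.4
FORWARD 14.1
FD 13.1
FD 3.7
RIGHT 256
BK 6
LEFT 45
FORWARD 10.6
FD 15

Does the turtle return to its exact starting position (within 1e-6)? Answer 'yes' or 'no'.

Executing turtle program step by step:
Start: pos=(0,0), heading=0, pen down
BK 2.4: (0,0) -> (-2.4,0) [heading=0, draw]
PD: pen down
FD 1.4: (-2.4,0) -> (-1,0) [heading=0, draw]
FD 14.1: (-1,0) -> (13.1,0) [heading=0, draw]
FD 13.1: (13.1,0) -> (26.2,0) [heading=0, draw]
FD 3.7: (26.2,0) -> (29.9,0) [heading=0, draw]
RT 256: heading 0 -> 104
BK 6: (29.9,0) -> (31.352,-5.822) [heading=104, draw]
LT 45: heading 104 -> 149
FD 10.6: (31.352,-5.822) -> (22.266,-0.362) [heading=149, draw]
FD 15: (22.266,-0.362) -> (9.408,7.363) [heading=149, draw]
Final: pos=(9.408,7.363), heading=149, 8 segment(s) drawn

Start position: (0, 0)
Final position: (9.408, 7.363)
Distance = 11.947; >= 1e-6 -> NOT closed

Answer: no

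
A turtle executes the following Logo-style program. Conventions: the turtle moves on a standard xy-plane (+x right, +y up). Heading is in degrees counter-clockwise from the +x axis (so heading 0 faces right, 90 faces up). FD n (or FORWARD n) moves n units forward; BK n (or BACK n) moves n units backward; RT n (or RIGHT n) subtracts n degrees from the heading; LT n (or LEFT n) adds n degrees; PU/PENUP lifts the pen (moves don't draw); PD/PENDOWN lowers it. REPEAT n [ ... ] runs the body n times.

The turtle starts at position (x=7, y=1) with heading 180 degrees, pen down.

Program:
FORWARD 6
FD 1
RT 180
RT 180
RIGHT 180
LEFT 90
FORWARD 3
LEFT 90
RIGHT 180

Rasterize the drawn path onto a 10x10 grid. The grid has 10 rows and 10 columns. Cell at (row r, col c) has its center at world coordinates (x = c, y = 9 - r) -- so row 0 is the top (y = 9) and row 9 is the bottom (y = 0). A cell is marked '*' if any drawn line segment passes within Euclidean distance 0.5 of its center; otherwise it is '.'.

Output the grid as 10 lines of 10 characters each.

Answer: ..........
..........
..........
..........
..........
*.........
*.........
*.........
********..
..........

Derivation:
Segment 0: (7,1) -> (1,1)
Segment 1: (1,1) -> (0,1)
Segment 2: (0,1) -> (-0,4)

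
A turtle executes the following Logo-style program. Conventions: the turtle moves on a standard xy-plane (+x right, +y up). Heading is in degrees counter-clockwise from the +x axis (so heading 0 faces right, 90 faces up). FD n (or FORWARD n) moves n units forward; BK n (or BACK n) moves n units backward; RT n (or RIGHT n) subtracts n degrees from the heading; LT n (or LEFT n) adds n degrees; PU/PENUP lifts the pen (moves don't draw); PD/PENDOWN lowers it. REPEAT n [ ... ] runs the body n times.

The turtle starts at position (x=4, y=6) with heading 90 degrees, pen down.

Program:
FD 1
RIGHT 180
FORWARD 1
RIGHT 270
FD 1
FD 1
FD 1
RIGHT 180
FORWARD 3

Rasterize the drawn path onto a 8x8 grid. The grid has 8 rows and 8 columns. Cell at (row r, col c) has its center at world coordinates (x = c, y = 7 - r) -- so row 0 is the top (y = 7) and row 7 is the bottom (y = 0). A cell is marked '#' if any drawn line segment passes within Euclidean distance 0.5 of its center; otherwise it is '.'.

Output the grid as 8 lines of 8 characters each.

Segment 0: (4,6) -> (4,7)
Segment 1: (4,7) -> (4,6)
Segment 2: (4,6) -> (5,6)
Segment 3: (5,6) -> (6,6)
Segment 4: (6,6) -> (7,6)
Segment 5: (7,6) -> (4,6)

Answer: ....#...
....####
........
........
........
........
........
........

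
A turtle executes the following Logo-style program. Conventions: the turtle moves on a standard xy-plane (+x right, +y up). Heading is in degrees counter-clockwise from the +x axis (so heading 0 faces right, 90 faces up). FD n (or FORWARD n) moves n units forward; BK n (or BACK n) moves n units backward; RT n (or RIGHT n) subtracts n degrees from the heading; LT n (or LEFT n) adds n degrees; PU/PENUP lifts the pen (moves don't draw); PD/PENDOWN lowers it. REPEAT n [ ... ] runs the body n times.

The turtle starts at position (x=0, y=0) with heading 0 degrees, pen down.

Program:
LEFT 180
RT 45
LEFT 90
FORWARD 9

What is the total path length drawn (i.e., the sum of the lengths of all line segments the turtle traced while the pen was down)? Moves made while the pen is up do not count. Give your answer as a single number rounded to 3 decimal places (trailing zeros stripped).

Executing turtle program step by step:
Start: pos=(0,0), heading=0, pen down
LT 180: heading 0 -> 180
RT 45: heading 180 -> 135
LT 90: heading 135 -> 225
FD 9: (0,0) -> (-6.364,-6.364) [heading=225, draw]
Final: pos=(-6.364,-6.364), heading=225, 1 segment(s) drawn

Segment lengths:
  seg 1: (0,0) -> (-6.364,-6.364), length = 9
Total = 9

Answer: 9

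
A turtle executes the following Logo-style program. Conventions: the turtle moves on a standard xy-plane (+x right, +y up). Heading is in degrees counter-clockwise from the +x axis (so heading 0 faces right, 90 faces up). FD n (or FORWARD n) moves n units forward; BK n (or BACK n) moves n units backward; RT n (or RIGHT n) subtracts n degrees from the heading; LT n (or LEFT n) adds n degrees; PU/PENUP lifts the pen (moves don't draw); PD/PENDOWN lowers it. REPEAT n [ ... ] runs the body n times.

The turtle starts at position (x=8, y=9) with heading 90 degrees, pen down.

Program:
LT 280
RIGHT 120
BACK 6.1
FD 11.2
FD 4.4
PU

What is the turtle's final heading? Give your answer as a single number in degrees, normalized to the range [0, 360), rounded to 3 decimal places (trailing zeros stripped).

Executing turtle program step by step:
Start: pos=(8,9), heading=90, pen down
LT 280: heading 90 -> 10
RT 120: heading 10 -> 250
BK 6.1: (8,9) -> (10.086,14.732) [heading=250, draw]
FD 11.2: (10.086,14.732) -> (6.256,4.208) [heading=250, draw]
FD 4.4: (6.256,4.208) -> (4.751,0.073) [heading=250, draw]
PU: pen up
Final: pos=(4.751,0.073), heading=250, 3 segment(s) drawn

Answer: 250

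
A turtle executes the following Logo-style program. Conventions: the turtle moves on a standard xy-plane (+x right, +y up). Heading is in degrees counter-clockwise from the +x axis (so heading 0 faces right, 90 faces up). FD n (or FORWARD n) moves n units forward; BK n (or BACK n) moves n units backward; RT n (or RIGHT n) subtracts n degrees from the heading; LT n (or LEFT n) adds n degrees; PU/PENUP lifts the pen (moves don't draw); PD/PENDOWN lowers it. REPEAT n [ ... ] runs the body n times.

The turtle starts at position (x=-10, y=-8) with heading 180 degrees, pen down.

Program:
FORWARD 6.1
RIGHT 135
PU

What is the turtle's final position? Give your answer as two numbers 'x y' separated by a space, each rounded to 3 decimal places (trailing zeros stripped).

Answer: -16.1 -8

Derivation:
Executing turtle program step by step:
Start: pos=(-10,-8), heading=180, pen down
FD 6.1: (-10,-8) -> (-16.1,-8) [heading=180, draw]
RT 135: heading 180 -> 45
PU: pen up
Final: pos=(-16.1,-8), heading=45, 1 segment(s) drawn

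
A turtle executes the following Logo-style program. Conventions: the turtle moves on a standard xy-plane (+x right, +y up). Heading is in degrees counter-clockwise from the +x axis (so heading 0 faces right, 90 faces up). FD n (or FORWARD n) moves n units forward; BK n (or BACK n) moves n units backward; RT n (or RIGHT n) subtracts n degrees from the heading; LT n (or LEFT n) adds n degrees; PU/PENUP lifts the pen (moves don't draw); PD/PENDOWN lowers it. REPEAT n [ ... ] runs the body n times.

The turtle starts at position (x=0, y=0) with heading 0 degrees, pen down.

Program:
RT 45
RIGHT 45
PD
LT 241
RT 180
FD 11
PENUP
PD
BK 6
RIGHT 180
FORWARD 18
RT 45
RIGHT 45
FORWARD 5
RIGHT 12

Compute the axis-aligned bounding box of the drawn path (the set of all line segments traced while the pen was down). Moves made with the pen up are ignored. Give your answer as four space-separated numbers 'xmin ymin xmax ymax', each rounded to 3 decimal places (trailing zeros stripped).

Answer: -11.37 -5.333 9.621 10.676

Derivation:
Executing turtle program step by step:
Start: pos=(0,0), heading=0, pen down
RT 45: heading 0 -> 315
RT 45: heading 315 -> 270
PD: pen down
LT 241: heading 270 -> 151
RT 180: heading 151 -> 331
FD 11: (0,0) -> (9.621,-5.333) [heading=331, draw]
PU: pen up
PD: pen down
BK 6: (9.621,-5.333) -> (4.373,-2.424) [heading=331, draw]
RT 180: heading 331 -> 151
FD 18: (4.373,-2.424) -> (-11.37,6.303) [heading=151, draw]
RT 45: heading 151 -> 106
RT 45: heading 106 -> 61
FD 5: (-11.37,6.303) -> (-8.946,10.676) [heading=61, draw]
RT 12: heading 61 -> 49
Final: pos=(-8.946,10.676), heading=49, 4 segment(s) drawn

Segment endpoints: x in {-11.37, -8.946, 0, 4.373, 9.621}, y in {-5.333, -2.424, 0, 6.303, 10.676}
xmin=-11.37, ymin=-5.333, xmax=9.621, ymax=10.676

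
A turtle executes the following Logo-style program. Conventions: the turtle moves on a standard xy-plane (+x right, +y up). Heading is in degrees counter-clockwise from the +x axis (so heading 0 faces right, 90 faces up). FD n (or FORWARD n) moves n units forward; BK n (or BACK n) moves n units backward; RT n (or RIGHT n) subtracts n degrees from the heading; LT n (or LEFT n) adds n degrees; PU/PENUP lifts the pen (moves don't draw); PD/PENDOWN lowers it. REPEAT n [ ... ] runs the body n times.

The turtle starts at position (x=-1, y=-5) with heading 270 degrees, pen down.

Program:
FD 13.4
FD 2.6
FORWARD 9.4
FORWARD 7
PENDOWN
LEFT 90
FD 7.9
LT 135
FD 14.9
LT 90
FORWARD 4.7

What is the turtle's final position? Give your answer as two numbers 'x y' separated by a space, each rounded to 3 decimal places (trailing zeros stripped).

Executing turtle program step by step:
Start: pos=(-1,-5), heading=270, pen down
FD 13.4: (-1,-5) -> (-1,-18.4) [heading=270, draw]
FD 2.6: (-1,-18.4) -> (-1,-21) [heading=270, draw]
FD 9.4: (-1,-21) -> (-1,-30.4) [heading=270, draw]
FD 7: (-1,-30.4) -> (-1,-37.4) [heading=270, draw]
PD: pen down
LT 90: heading 270 -> 0
FD 7.9: (-1,-37.4) -> (6.9,-37.4) [heading=0, draw]
LT 135: heading 0 -> 135
FD 14.9: (6.9,-37.4) -> (-3.636,-26.864) [heading=135, draw]
LT 90: heading 135 -> 225
FD 4.7: (-3.636,-26.864) -> (-6.959,-30.188) [heading=225, draw]
Final: pos=(-6.959,-30.188), heading=225, 7 segment(s) drawn

Answer: -6.959 -30.188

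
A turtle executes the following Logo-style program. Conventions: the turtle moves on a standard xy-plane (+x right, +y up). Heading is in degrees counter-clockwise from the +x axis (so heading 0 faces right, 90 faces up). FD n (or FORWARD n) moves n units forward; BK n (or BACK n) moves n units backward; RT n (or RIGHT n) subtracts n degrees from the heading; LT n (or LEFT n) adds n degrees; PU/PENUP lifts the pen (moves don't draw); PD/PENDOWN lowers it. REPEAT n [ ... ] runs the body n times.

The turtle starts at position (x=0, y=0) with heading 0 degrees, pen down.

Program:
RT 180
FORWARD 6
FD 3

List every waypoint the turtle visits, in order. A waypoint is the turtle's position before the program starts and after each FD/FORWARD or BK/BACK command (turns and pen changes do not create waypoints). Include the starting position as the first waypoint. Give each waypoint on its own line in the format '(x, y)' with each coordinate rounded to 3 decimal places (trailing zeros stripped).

Answer: (0, 0)
(-6, 0)
(-9, 0)

Derivation:
Executing turtle program step by step:
Start: pos=(0,0), heading=0, pen down
RT 180: heading 0 -> 180
FD 6: (0,0) -> (-6,0) [heading=180, draw]
FD 3: (-6,0) -> (-9,0) [heading=180, draw]
Final: pos=(-9,0), heading=180, 2 segment(s) drawn
Waypoints (3 total):
(0, 0)
(-6, 0)
(-9, 0)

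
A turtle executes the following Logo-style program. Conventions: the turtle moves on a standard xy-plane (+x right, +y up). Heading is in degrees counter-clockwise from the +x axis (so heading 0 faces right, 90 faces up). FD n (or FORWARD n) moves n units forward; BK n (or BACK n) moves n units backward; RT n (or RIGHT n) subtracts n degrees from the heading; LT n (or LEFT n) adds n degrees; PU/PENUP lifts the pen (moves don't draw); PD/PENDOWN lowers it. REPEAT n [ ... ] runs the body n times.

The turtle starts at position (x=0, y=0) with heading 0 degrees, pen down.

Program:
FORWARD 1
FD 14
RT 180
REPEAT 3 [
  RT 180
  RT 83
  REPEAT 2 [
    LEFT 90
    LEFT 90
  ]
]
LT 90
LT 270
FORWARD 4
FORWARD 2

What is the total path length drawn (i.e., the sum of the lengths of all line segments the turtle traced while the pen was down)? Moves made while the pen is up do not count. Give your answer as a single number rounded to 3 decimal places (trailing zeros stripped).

Executing turtle program step by step:
Start: pos=(0,0), heading=0, pen down
FD 1: (0,0) -> (1,0) [heading=0, draw]
FD 14: (1,0) -> (15,0) [heading=0, draw]
RT 180: heading 0 -> 180
REPEAT 3 [
  -- iteration 1/3 --
  RT 180: heading 180 -> 0
  RT 83: heading 0 -> 277
  REPEAT 2 [
    -- iteration 1/2 --
    LT 90: heading 277 -> 7
    LT 90: heading 7 -> 97
    -- iteration 2/2 --
    LT 90: heading 97 -> 187
    LT 90: heading 187 -> 277
  ]
  -- iteration 2/3 --
  RT 180: heading 277 -> 97
  RT 83: heading 97 -> 14
  REPEAT 2 [
    -- iteration 1/2 --
    LT 90: heading 14 -> 104
    LT 90: heading 104 -> 194
    -- iteration 2/2 --
    LT 90: heading 194 -> 284
    LT 90: heading 284 -> 14
  ]
  -- iteration 3/3 --
  RT 180: heading 14 -> 194
  RT 83: heading 194 -> 111
  REPEAT 2 [
    -- iteration 1/2 --
    LT 90: heading 111 -> 201
    LT 90: heading 201 -> 291
    -- iteration 2/2 --
    LT 90: heading 291 -> 21
    LT 90: heading 21 -> 111
  ]
]
LT 90: heading 111 -> 201
LT 270: heading 201 -> 111
FD 4: (15,0) -> (13.567,3.734) [heading=111, draw]
FD 2: (13.567,3.734) -> (12.85,5.601) [heading=111, draw]
Final: pos=(12.85,5.601), heading=111, 4 segment(s) drawn

Segment lengths:
  seg 1: (0,0) -> (1,0), length = 1
  seg 2: (1,0) -> (15,0), length = 14
  seg 3: (15,0) -> (13.567,3.734), length = 4
  seg 4: (13.567,3.734) -> (12.85,5.601), length = 2
Total = 21

Answer: 21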